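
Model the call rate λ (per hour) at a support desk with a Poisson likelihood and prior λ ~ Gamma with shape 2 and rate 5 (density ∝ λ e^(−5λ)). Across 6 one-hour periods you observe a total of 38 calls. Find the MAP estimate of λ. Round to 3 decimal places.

Σxᵢ = 38, n = 6.
Posterior ∝ λe^(−5λ) · λ^38e^(−6λ) = λ^39e^(−11λ), i.e. Gamma(shape=40, rate=11).
The mode of a Gamma(a, b) with a ≥ 1 (shape–rate) is (a−1)/b = 39/11 ≈ 3.545.

λ̂_MAP = 3.545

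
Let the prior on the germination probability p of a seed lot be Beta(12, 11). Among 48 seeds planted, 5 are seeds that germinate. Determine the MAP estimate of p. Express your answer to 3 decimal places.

Prior: Beta(12, 11).
Data: 5 successes in 48 trials. The binomial likelihood contributes p^5(1−p)^43, so the posterior is Beta(12+5, 11+43) = Beta(17, 54).
For Beta(a, b) with a, b > 1 the mode is (a−1)/(a+b−2) = 16/69 ≈ 0.232.

p̂_MAP = 0.232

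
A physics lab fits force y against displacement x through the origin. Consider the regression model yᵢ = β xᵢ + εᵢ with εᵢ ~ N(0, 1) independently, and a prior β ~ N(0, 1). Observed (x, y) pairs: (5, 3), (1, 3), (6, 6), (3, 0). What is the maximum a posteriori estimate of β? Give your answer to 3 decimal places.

β̂_MAP = 0.750

log p(β | y) = −Σ(yᵢ − βxᵢ)²/(2·1) − β²/(2·1) + const.
Setting the derivative to zero: Σxᵢ(yᵢ − βxᵢ)/1 − β/1 = 0, so β = Σxᵢyᵢ / (Σxᵢ² + σ²/τ²).
Σxᵢyᵢ = 5·3 + 1·3 + 6·6 + 3·0 = 54; Σxᵢ² = 71; σ²/τ² = 1.
β̂_MAP = 54 / (71 + 1) = 54/72 ≈ 0.750.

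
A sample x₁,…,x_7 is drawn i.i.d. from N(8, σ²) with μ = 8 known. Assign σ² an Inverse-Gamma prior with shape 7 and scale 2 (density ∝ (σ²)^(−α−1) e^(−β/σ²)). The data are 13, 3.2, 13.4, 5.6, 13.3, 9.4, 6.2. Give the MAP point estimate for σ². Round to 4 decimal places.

Sum of squared deviations about the known mean: SS = (13−8)² + (3.2−8)² + (13.4−8)² + (5.6−8)² + (13.3−8)² + (9.4−8)² + (6.2−8)² = 116.25.
The Normal likelihood contributes (σ²)^(−n/2) exp(−SS/(2σ²)), so the posterior is Inverse-Gamma(α + n/2, β + SS/2) = Inverse-Gamma(10.5, 60.125).
The mode of Inverse-Gamma(a, b) is b/(a+1) = 60.125/11.5 ≈ 5.2283.

σ̂²_MAP = 5.2283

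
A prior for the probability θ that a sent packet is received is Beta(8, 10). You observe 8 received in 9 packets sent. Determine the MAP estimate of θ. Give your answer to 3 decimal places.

θ̂_MAP = 0.600

Prior: Beta(8, 10).
Data: 8 successes in 9 trials. The binomial likelihood contributes θ^8(1−θ)^1, so the posterior is Beta(8+8, 10+1) = Beta(16, 11).
For Beta(a, b) with a, b > 1 the mode is (a−1)/(a+b−2) = 15/25 ≈ 0.600.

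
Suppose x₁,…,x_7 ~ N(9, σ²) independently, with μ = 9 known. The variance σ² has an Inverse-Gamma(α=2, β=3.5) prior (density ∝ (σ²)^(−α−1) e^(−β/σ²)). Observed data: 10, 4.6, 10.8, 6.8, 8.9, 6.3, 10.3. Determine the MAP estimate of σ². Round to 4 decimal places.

Sum of squared deviations about the known mean: SS = (10−9)² + (4.6−9)² + (10.8−9)² + (6.8−9)² + (8.9−9)² + (6.3−9)² + (10.3−9)² = 37.43.
The Normal likelihood contributes (σ²)^(−n/2) exp(−SS/(2σ²)), so the posterior is Inverse-Gamma(α + n/2, β + SS/2) = Inverse-Gamma(5.5, 22.215).
The mode of Inverse-Gamma(a, b) is b/(a+1) = 22.215/6.5 ≈ 3.4177.

σ̂²_MAP = 3.4177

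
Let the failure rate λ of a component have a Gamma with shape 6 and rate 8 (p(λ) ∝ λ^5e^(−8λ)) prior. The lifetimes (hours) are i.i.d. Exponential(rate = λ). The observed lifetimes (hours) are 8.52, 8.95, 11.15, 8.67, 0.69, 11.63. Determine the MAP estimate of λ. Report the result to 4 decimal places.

The Exponential(rate=λ) likelihood is ∝ λ^n e^(−λΣtᵢ). Here n = 6 and Σtᵢ = 8.52 + 8.95 + 11.15 + 8.67 + 0.69 + 11.63 = 49.61.
Posterior ∝ λ^5e^(−8λ) · λ^6e^(−49.61λ) = λ^11e^(−57.61λ), i.e. Gamma(12, 57.61).
Mode = (a−1)/b = 11/57.61 ≈ 0.1909.

λ̂_MAP = 0.1909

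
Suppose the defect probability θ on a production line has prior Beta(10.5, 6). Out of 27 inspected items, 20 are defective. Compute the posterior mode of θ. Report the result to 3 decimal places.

Prior: Beta(10.5, 6).
Data: 20 successes in 27 trials. The binomial likelihood contributes θ^20(1−θ)^7, so the posterior is Beta(10.5+20, 6+7) = Beta(30.5, 13).
For Beta(a, b) with a, b > 1 the mode is (a−1)/(a+b−2) = 29.5/41.5 ≈ 0.711.

θ̂_MAP = 0.711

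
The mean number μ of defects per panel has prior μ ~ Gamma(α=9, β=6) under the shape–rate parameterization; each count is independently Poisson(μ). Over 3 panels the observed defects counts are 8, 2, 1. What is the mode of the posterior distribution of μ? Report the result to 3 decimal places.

μ̂_MAP = 2.111

Σxᵢ = 8+2+1 = 11, with n = 3.
Posterior ∝ μ^8e^(−6μ) · μ^11e^(−3μ) = μ^19e^(−9μ), i.e. Gamma(shape=20, rate=9).
The mode of a Gamma(a, b) with a ≥ 1 (shape–rate) is (a−1)/b = 19/9 ≈ 2.111.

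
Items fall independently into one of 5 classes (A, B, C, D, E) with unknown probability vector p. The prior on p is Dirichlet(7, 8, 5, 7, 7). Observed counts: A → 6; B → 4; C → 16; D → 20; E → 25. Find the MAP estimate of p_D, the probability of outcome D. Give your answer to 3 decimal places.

The posterior is Dirichlet(αᵢ + nᵢ) = Dirichlet(13, 12, 21, 27, 32).
For a Dirichlet(a₁,…,a_K) with all aᵢ > 1, the mode has j-th component (aⱼ − 1)/(Σaᵢ − K).
Here Σaᵢ = 105 and K = 5, so p_D = (27 − 1)/(105 − 5) = 26/100 ≈ 0.260.

MAP estimate of p_D = 0.260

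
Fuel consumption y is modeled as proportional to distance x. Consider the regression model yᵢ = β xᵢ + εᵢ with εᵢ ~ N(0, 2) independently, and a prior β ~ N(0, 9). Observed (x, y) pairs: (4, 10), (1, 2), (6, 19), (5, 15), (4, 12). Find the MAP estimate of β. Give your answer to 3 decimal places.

β̂_MAP = 2.961

log p(β | y) = −Σ(yᵢ − βxᵢ)²/(2·2) − β²/(2·9) + const.
Setting the derivative to zero: Σxᵢ(yᵢ − βxᵢ)/2 − β/9 = 0, so β = Σxᵢyᵢ / (Σxᵢ² + σ²/τ²).
Σxᵢyᵢ = 4·10 + 1·2 + 6·19 + 5·15 + 4·12 = 279; Σxᵢ² = 94; σ²/τ² = 2/9.
β̂_MAP = 279 / (94 + 2/9) = 279/(848/9) = 2511/848 ≈ 2.961.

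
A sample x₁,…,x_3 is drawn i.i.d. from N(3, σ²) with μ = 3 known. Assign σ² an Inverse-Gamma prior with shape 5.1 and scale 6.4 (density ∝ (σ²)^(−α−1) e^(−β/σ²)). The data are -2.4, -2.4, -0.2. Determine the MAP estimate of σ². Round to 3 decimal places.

Sum of squared deviations about the known mean: SS = (-2.4−3)² + (-2.4−3)² + (-0.2−3)² = 68.56.
The Normal likelihood contributes (σ²)^(−n/2) exp(−SS/(2σ²)), so the posterior is Inverse-Gamma(α + n/2, β + SS/2) = Inverse-Gamma(6.6, 40.68).
The mode of Inverse-Gamma(a, b) is b/(a+1) = 40.68/7.6 ≈ 5.353.

σ̂²_MAP = 5.353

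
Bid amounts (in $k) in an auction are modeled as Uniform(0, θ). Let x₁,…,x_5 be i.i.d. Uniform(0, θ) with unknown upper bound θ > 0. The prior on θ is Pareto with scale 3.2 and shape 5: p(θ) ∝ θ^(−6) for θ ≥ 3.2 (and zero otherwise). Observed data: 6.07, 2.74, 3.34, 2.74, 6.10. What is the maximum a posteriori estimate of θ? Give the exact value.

θ̂_MAP = 6.10

The Uniform(0, θ) likelihood is θ^(−n) for θ ≥ max(xᵢ), zero otherwise. Here max(xᵢ) = 6.10.
Posterior ∝ θ^(−6) · θ^(−5) = θ^(−11) on θ ≥ max(3.2, 6.10) = 6.10.
This density is strictly decreasing in θ, so the posterior mode lies at the lower boundary of the support.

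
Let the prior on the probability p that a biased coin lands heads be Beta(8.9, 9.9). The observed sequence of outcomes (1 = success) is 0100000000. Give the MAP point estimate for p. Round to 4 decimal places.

Prior: Beta(8.9, 9.9).
Data: 1 success in 10 trials (from the sequence). The binomial likelihood contributes p(1−p)^9, so the posterior is Beta(8.9+1, 9.9+9) = Beta(9.9, 18.9).
For Beta(a, b) with a, b > 1 the mode is (a−1)/(a+b−2) = 8.9/26.8 ≈ 0.3321.

p̂_MAP = 0.3321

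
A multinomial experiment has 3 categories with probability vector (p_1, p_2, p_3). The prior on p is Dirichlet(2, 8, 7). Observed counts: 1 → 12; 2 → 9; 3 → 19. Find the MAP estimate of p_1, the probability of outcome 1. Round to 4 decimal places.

The posterior is Dirichlet(αᵢ + nᵢ) = Dirichlet(14, 17, 26).
For a Dirichlet(a₁,…,a_K) with all aᵢ > 1, the mode has j-th component (aⱼ − 1)/(Σaᵢ − K).
Here Σaᵢ = 57 and K = 3, so p_1 = (14 − 1)/(57 − 3) = 13/54 ≈ 0.2407.

MAP estimate: 0.2407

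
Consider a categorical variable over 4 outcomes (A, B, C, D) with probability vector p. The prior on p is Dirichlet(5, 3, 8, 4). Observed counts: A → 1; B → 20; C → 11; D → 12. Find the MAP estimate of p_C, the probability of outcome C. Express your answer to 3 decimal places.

The posterior is Dirichlet(αᵢ + nᵢ) = Dirichlet(6, 23, 19, 16).
For a Dirichlet(a₁,…,a_K) with all aᵢ > 1, the mode has j-th component (aⱼ − 1)/(Σaᵢ − K).
Here Σaᵢ = 64 and K = 4, so p_C = (19 − 1)/(64 − 4) = 18/60 ≈ 0.300.

MAP estimate of p_C = 0.300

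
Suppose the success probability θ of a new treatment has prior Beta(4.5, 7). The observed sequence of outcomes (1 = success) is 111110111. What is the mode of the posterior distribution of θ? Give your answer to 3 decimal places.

Prior: Beta(4.5, 7).
Data: 8 successes in 9 trials (from the sequence). The binomial likelihood contributes θ^8(1−θ)^1, so the posterior is Beta(4.5+8, 7+1) = Beta(12.5, 8).
For Beta(a, b) with a, b > 1 the mode is (a−1)/(a+b−2) = 11.5/18.5 ≈ 0.622.

θ̂_MAP = 0.622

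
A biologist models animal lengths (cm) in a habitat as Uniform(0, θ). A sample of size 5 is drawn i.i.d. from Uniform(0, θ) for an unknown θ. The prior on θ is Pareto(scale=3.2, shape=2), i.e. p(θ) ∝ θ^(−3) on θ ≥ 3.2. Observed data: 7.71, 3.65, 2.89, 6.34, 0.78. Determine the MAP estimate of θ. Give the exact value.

θ̂_MAP = 7.71

The Uniform(0, θ) likelihood is θ^(−n) for θ ≥ max(xᵢ), zero otherwise. Here max(xᵢ) = 7.71.
Posterior ∝ θ^(−3) · θ^(−5) = θ^(−8) on θ ≥ max(3.2, 7.71) = 7.71.
This density is strictly decreasing in θ, so the posterior mode lies at the lower boundary of the support.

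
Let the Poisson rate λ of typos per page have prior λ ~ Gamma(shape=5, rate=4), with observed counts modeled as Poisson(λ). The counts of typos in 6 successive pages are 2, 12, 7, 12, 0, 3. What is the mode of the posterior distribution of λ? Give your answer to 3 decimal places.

λ̂_MAP = 4.000

Σxᵢ = 2+12+7+12+0+3 = 36, with n = 6.
Posterior ∝ λ^4e^(−4λ) · λ^36e^(−6λ) = λ^40e^(−10λ), i.e. Gamma(shape=41, rate=10).
The mode of a Gamma(a, b) with a ≥ 1 (shape–rate) is (a−1)/b = 40/10 ≈ 4.000.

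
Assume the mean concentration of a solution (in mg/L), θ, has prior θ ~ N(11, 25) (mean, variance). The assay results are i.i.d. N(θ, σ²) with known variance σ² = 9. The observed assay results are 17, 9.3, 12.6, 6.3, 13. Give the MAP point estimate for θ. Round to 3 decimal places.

θ̂_MAP = 11.597

n = 5; x̄ = (17 + 9.3 + 12.6 + 6.3 + 13)/5 = 58.2/5 = 11.64.
For a Normal prior and Normal likelihood with known variance, the posterior is Normal; its mode equals its mean, the precision-weighted average.
Prior precision 1/σ₀² = 1/25 = 0.04; data precision n/σ² = 5/9.
θ̂ = (0.04·11 + (5/9)·11.64) / (0.04 + 5/9) = (518/75)/(134/225) = 777/67 ≈ 11.597.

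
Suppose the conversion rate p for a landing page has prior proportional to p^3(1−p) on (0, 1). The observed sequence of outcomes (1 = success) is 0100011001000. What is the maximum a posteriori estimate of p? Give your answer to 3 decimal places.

p̂_MAP = 0.412

The prior density ∝ p^3(1−p)^1 is the kernel of Beta(4, 2).
Data: 4 successes in 13 trials (from the sequence). The binomial likelihood contributes p^4(1−p)^9, so the posterior is Beta(4+4, 2+9) = Beta(8, 11).
For Beta(a, b) with a, b > 1 the mode is (a−1)/(a+b−2) = 7/17 ≈ 0.412.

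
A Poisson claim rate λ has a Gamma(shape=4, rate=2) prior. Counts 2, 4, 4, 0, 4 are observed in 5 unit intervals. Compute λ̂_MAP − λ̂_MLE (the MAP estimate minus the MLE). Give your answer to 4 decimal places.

MAP − MLE = -0.3714

Σxᵢ = 14. Posterior is Gamma(18, 7); MAP = (18−1)/7 = 17/7 ≈ 2.42857.
MLE = x̄ = 14/5 ≈ 2.80000.
Difference = 17/7 − 14/5 = -13/35 ≈ -0.3714.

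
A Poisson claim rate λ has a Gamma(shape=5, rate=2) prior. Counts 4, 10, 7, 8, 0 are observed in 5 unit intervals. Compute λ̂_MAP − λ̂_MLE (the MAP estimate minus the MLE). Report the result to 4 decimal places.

Σxᵢ = 29. Posterior is Gamma(34, 7); MAP = (34−1)/7 = 33/7 ≈ 4.71429.
MLE = x̄ = 29/5 ≈ 5.80000.
Difference = 33/7 − 29/5 = -38/35 ≈ -1.0857.

MAP − MLE = -1.0857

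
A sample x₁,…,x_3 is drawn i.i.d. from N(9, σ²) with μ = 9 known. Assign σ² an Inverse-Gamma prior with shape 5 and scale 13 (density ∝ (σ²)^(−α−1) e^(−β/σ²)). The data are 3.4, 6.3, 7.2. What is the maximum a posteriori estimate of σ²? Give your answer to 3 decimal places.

Sum of squared deviations about the known mean: SS = (3.4−9)² + (6.3−9)² + (7.2−9)² = 41.89.
The Normal likelihood contributes (σ²)^(−n/2) exp(−SS/(2σ²)), so the posterior is Inverse-Gamma(α + n/2, β + SS/2) = Inverse-Gamma(6.5, 33.945).
The mode of Inverse-Gamma(a, b) is b/(a+1) = 33.945/7.5 ≈ 4.526.

σ̂²_MAP = 4.526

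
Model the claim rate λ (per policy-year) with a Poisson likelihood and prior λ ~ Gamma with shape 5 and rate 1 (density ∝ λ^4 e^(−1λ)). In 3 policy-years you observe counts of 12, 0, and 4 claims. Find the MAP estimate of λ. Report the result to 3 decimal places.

λ̂_MAP = 5.000

Σxᵢ = 12+0+4 = 16, with n = 3.
Posterior ∝ λ^4e^(−1λ) · λ^16e^(−3λ) = λ^20e^(−4λ), i.e. Gamma(shape=21, rate=4).
The mode of a Gamma(a, b) with a ≥ 1 (shape–rate) is (a−1)/b = 20/4 ≈ 5.000.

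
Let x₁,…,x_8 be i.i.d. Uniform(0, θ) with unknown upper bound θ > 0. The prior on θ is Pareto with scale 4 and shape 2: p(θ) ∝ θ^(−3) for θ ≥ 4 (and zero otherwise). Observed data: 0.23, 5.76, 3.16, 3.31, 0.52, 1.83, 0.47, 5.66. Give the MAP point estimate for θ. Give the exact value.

θ̂_MAP = 5.76

The Uniform(0, θ) likelihood is θ^(−n) for θ ≥ max(xᵢ), zero otherwise. Here max(xᵢ) = 5.76.
Posterior ∝ θ^(−3) · θ^(−8) = θ^(−11) on θ ≥ max(4, 5.76) = 5.76.
This density is strictly decreasing in θ, so the posterior mode lies at the lower boundary of the support.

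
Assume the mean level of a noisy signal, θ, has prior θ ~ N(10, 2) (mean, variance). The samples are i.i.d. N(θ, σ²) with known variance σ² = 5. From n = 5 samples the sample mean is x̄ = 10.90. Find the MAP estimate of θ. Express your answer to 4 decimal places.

n = 5, x̄ = 10.90.
For a Normal prior and Normal likelihood with known variance, the posterior is Normal; its mode equals its mean, the precision-weighted average.
Prior precision 1/σ₀² = 1/2 = 0.5; data precision n/σ² = 5/5 = 1.
θ̂ = (0.5·10 + 1·10.9) / (0.5 + 1) = 15.9/1.5 = 10.6000.

θ̂_MAP = 10.6000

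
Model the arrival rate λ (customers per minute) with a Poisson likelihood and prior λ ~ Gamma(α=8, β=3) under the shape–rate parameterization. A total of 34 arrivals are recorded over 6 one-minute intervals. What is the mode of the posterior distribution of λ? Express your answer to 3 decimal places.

Σxᵢ = 34, n = 6.
Posterior ∝ λ^7e^(−3λ) · λ^34e^(−6λ) = λ^41e^(−9λ), i.e. Gamma(shape=42, rate=9).
The mode of a Gamma(a, b) with a ≥ 1 (shape–rate) is (a−1)/b = 41/9 ≈ 4.556.

λ̂_MAP = 4.556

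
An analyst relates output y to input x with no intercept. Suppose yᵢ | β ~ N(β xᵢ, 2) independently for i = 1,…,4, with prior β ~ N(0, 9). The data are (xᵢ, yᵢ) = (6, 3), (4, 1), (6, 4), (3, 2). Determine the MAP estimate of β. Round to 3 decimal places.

β̂_MAP = 0.535

log p(β | y) = −Σ(yᵢ − βxᵢ)²/(2·2) − β²/(2·9) + const.
Setting the derivative to zero: Σxᵢ(yᵢ − βxᵢ)/2 − β/9 = 0, so β = Σxᵢyᵢ / (Σxᵢ² + σ²/τ²).
Σxᵢyᵢ = 6·3 + 4·1 + 6·4 + 3·2 = 52; Σxᵢ² = 97; σ²/τ² = 2/9.
β̂_MAP = 52 / (97 + 2/9) = 52/(875/9) = 468/875 ≈ 0.535.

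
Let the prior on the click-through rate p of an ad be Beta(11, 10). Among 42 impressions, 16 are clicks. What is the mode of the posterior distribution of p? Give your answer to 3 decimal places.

p̂_MAP = 0.426

Prior: Beta(11, 10).
Data: 16 successes in 42 trials. The binomial likelihood contributes p^16(1−p)^26, so the posterior is Beta(11+16, 10+26) = Beta(27, 36).
For Beta(a, b) with a, b > 1 the mode is (a−1)/(a+b−2) = 26/61 ≈ 0.426.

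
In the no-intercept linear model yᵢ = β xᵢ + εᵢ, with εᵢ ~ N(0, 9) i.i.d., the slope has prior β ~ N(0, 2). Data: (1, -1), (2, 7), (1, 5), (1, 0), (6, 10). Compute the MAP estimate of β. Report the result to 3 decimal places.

log p(β | y) = −Σ(yᵢ − βxᵢ)²/(2·9) − β²/(2·2) + const.
Setting the derivative to zero: Σxᵢ(yᵢ − βxᵢ)/9 − β/2 = 0, so β = Σxᵢyᵢ / (Σxᵢ² + σ²/τ²).
Σxᵢyᵢ = 1·(-1) + 2·7 + 1·5 + 1·0 + 6·10 = 78; Σxᵢ² = 43; σ²/τ² = 4.5.
β̂_MAP = 78 / (43 + 4.5) = 78/47.5 ≈ 1.642.

β̂_MAP = 1.642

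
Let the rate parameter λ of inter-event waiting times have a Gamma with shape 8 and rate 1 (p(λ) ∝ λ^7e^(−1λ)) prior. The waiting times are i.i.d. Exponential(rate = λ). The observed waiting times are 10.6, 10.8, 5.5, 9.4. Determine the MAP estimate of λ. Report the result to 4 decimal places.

The Exponential(rate=λ) likelihood is ∝ λ^n e^(−λΣtᵢ). Here n = 4 and Σtᵢ = 10.6 + 10.8 + 5.5 + 9.4 = 36.3.
Posterior ∝ λ^7e^(−1λ) · λ^4e^(−36.3λ) = λ^11e^(−37.3λ), i.e. Gamma(12, 37.3).
Mode = (a−1)/b = 11/37.3 ≈ 0.2949.

λ̂_MAP = 0.2949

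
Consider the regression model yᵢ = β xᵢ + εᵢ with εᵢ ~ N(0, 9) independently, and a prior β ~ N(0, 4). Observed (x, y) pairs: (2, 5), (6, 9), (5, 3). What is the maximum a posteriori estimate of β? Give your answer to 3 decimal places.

β̂_MAP = 1.175

log p(β | y) = −Σ(yᵢ − βxᵢ)²/(2·9) − β²/(2·4) + const.
Setting the derivative to zero: Σxᵢ(yᵢ − βxᵢ)/9 − β/4 = 0, so β = Σxᵢyᵢ / (Σxᵢ² + σ²/τ²).
Σxᵢyᵢ = 2·5 + 6·9 + 5·3 = 79; Σxᵢ² = 65; σ²/τ² = 2.25.
β̂_MAP = 79 / (65 + 2.25) = 79/67.25 ≈ 1.175.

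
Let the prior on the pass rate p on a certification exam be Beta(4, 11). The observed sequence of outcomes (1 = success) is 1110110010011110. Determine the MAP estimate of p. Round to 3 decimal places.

Prior: Beta(4, 11).
Data: 10 successes in 16 trials (from the sequence). The binomial likelihood contributes p^10(1−p)^6, so the posterior is Beta(4+10, 11+6) = Beta(14, 17).
For Beta(a, b) with a, b > 1 the mode is (a−1)/(a+b−2) = 13/29 ≈ 0.448.

p̂_MAP = 0.448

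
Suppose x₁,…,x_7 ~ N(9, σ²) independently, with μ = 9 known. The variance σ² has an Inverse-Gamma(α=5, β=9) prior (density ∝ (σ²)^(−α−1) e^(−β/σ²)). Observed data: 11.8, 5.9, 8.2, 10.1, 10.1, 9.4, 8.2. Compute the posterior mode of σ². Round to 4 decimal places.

σ̂²_MAP = 2.0689

Sum of squared deviations about the known mean: SS = (11.8−9)² + (5.9−9)² + (8.2−9)² + (10.1−9)² + (10.1−9)² + (9.4−9)² + (8.2−9)² = 21.31.
The Normal likelihood contributes (σ²)^(−n/2) exp(−SS/(2σ²)), so the posterior is Inverse-Gamma(α + n/2, β + SS/2) = Inverse-Gamma(8.5, 19.655).
The mode of Inverse-Gamma(a, b) is b/(a+1) = 19.655/9.5 ≈ 2.0689.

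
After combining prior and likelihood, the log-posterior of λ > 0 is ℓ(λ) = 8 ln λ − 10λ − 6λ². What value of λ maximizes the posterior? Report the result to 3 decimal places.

ℓ'(λ) = 8/λ − 10 − 12λ. Setting this to zero and multiplying by λ: 12λ² + 10λ − 8 = 0.
λ = (−10 + √(10² + 4·12·8)) / (2·12) = (−10 + √484) / 24 = (−10 + 22)/24 = 1/2.
ℓ''(λ) = −8/λ² − 12 < 0, confirming a maximum.

λ̂_MAP = 0.500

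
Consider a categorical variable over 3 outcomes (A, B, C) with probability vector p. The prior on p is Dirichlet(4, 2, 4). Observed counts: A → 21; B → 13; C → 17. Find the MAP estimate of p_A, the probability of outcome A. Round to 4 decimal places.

MAP estimate of p_A = 0.4138

The posterior is Dirichlet(αᵢ + nᵢ) = Dirichlet(25, 15, 21).
For a Dirichlet(a₁,…,a_K) with all aᵢ > 1, the mode has j-th component (aⱼ − 1)/(Σaᵢ − K).
Here Σaᵢ = 61 and K = 3, so p_A = (25 − 1)/(61 − 3) = 24/58 ≈ 0.4138.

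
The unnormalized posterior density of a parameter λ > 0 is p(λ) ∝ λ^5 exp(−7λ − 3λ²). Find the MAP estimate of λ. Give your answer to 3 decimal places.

ℓ'(λ) = 5/λ − 7 − 6λ. Setting this to zero and multiplying by λ: 6λ² + 7λ − 5 = 0.
λ = (−7 + √(7² + 4·6·5)) / (2·6) = (−7 + √169) / 12 = (−7 + 13)/12 = 1/2.
ℓ''(λ) = −5/λ² − 6 < 0, confirming a maximum.

λ̂_MAP = 0.500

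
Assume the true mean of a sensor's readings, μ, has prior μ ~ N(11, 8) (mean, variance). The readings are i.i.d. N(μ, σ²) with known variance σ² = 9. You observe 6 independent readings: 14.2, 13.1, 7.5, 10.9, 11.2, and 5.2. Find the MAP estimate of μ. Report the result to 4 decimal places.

μ̂_MAP = 10.4526

n = 6; x̄ = (14.2 + 13.1 + 7.5 + 10.9 + 11.2 + 5.2)/6 = 62.1/6 = 10.35.
For a Normal prior and Normal likelihood with known variance, the posterior is Normal; its mode equals its mean, the precision-weighted average.
Prior precision 1/σ₀² = 1/8 = 0.125; data precision n/σ² = 6/9 = 2/3.
μ̂ = (0.125·11 + (2/3)·10.35) / (0.125 + 2/3) = 8.275/(19/24) = 993/95 ≈ 10.4526.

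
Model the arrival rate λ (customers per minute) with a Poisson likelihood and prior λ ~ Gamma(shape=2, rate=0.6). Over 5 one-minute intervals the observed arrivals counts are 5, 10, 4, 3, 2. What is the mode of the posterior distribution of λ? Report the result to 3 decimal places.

Σxᵢ = 5+10+4+3+2 = 24, with n = 5.
Posterior ∝ λe^(−0.6λ) · λ^24e^(−5λ) = λ^25e^(−5.6λ), i.e. Gamma(shape=26, rate=5.6).
The mode of a Gamma(a, b) with a ≥ 1 (shape–rate) is (a−1)/b = 25/5.6 ≈ 4.464.

λ̂_MAP = 4.464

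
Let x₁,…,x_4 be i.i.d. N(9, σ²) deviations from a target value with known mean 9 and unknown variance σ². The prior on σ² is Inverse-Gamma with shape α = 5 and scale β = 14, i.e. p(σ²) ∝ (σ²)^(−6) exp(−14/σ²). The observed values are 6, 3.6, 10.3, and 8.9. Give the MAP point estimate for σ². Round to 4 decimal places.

σ̂²_MAP = 4.2413

Sum of squared deviations about the known mean: SS = (6−9)² + (3.6−9)² + (10.3−9)² + (8.9−9)² = 39.86.
The Normal likelihood contributes (σ²)^(−n/2) exp(−SS/(2σ²)), so the posterior is Inverse-Gamma(α + n/2, β + SS/2) = Inverse-Gamma(7, 33.93).
The mode of Inverse-Gamma(a, b) is b/(a+1) = 33.93/8 ≈ 4.2413.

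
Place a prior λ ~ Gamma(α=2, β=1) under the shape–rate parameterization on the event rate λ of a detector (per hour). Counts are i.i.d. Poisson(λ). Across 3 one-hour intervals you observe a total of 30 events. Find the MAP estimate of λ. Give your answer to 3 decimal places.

Σxᵢ = 30, n = 3.
Posterior ∝ λe^(−1λ) · λ^30e^(−3λ) = λ^31e^(−4λ), i.e. Gamma(shape=32, rate=4).
The mode of a Gamma(a, b) with a ≥ 1 (shape–rate) is (a−1)/b = 31/4 ≈ 7.750.

λ̂_MAP = 7.750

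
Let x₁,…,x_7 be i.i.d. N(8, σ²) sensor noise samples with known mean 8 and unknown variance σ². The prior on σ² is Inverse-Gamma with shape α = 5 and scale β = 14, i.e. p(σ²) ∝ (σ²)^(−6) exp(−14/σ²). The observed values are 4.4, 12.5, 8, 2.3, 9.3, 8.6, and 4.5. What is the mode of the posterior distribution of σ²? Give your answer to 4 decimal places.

Sum of squared deviations about the known mean: SS = (4.4−8)² + (12.5−8)² + (8−8)² + (2.3−8)² + (9.3−8)² + (8.6−8)² + (4.5−8)² = 80.
The Normal likelihood contributes (σ²)^(−n/2) exp(−SS/(2σ²)), so the posterior is Inverse-Gamma(α + n/2, β + SS/2) = Inverse-Gamma(8.5, 54).
The mode of Inverse-Gamma(a, b) is b/(a+1) = 54/9.5 ≈ 5.6842.

σ̂²_MAP = 5.6842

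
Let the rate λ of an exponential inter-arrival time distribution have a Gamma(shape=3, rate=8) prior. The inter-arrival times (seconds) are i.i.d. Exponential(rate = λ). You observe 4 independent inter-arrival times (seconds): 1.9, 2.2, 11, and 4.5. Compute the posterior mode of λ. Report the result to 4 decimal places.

λ̂_MAP = 0.2174

The Exponential(rate=λ) likelihood is ∝ λ^n e^(−λΣtᵢ). Here n = 4 and Σtᵢ = 1.9 + 2.2 + 11 + 4.5 = 19.6.
Posterior ∝ λ^2e^(−8λ) · λ^4e^(−19.6λ) = λ^6e^(−27.6λ), i.e. Gamma(7, 27.6).
Mode = (a−1)/b = 6/27.6 ≈ 0.2174.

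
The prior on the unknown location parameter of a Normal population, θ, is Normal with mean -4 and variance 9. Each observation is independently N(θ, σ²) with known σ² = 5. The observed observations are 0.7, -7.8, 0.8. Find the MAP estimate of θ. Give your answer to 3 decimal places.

θ̂_MAP = -2.397

n = 3; x̄ = (0.7 + (-7.8) + 0.8)/3 = -6.3/3 = -2.1.
For a Normal prior and Normal likelihood with known variance, the posterior is Normal; its mode equals its mean, the precision-weighted average.
Prior precision 1/σ₀² = 1/9; data precision n/σ² = 3/5 = 0.6.
θ̂ = ((1/9)·(-4) + 0.6·(-2.1)) / (1/9 + 0.6) = (-767/450)/(32/45) = -2.396875 ≈ -2.397.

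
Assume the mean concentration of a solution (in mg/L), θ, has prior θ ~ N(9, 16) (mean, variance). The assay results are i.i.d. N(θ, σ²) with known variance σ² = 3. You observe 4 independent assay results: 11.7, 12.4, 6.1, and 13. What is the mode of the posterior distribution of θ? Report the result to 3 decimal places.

n = 4; x̄ = (11.7 + 12.4 + 6.1 + 13)/4 = 43.2/4 = 10.8.
For a Normal prior and Normal likelihood with known variance, the posterior is Normal; its mode equals its mean, the precision-weighted average.
Prior precision 1/σ₀² = 1/16 = 0.0625; data precision n/σ² = 4/3.
θ̂ = (0.0625·9 + (4/3)·10.8) / (0.0625 + 4/3) = 14.9625/(67/48) = 3591/335 ≈ 10.719.

θ̂_MAP = 10.719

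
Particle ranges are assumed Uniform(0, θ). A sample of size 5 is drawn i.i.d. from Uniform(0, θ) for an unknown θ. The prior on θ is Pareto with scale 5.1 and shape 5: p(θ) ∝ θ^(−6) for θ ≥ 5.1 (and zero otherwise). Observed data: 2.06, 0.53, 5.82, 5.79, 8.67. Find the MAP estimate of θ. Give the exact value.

The Uniform(0, θ) likelihood is θ^(−n) for θ ≥ max(xᵢ), zero otherwise. Here max(xᵢ) = 8.67.
Posterior ∝ θ^(−6) · θ^(−5) = θ^(−11) on θ ≥ max(5.1, 8.67) = 8.67.
This density is strictly decreasing in θ, so the posterior mode lies at the lower boundary of the support.

θ̂_MAP = 8.67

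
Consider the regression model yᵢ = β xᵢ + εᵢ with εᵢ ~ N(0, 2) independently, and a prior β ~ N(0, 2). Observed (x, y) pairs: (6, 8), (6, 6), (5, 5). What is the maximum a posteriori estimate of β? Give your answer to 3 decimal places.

β̂_MAP = 1.112

log p(β | y) = −Σ(yᵢ − βxᵢ)²/(2·2) − β²/(2·2) + const.
Setting the derivative to zero: Σxᵢ(yᵢ − βxᵢ)/2 − β/2 = 0, so β = Σxᵢyᵢ / (Σxᵢ² + σ²/τ²).
Σxᵢyᵢ = 6·8 + 6·6 + 5·5 = 109; Σxᵢ² = 97; σ²/τ² = 1.
β̂_MAP = 109 / (97 + 1) = 109/98 ≈ 1.112.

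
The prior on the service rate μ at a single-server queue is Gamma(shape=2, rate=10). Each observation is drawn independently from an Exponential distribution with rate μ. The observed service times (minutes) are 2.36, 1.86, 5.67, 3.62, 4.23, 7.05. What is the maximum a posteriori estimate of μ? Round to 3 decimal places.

The Exponential(rate=μ) likelihood is ∝ μ^n e^(−μΣtᵢ). Here n = 6 and Σtᵢ = 2.36 + 1.86 + 5.67 + 3.62 + 4.23 + 7.05 = 24.79.
Posterior ∝ μe^(−10μ) · μ^6e^(−24.79μ) = μ^7e^(−34.79μ), i.e. Gamma(8, 34.79).
Mode = (a−1)/b = 7/34.79 ≈ 0.201.

μ̂_MAP = 0.201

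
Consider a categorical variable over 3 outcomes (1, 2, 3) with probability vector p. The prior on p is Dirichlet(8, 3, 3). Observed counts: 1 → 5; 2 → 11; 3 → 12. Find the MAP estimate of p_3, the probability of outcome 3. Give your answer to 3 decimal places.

The posterior is Dirichlet(αᵢ + nᵢ) = Dirichlet(13, 14, 15).
For a Dirichlet(a₁,…,a_K) with all aᵢ > 1, the mode has j-th component (aⱼ − 1)/(Σaᵢ − K).
Here Σaᵢ = 42 and K = 3, so p_3 = (15 − 1)/(42 − 3) = 14/39 ≈ 0.359.

MAP estimate: 0.359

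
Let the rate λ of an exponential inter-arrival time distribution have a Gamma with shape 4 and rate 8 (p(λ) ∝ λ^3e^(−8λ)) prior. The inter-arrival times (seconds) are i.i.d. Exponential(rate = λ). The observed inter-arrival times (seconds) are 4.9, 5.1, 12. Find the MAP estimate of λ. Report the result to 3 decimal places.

λ̂_MAP = 0.200

The Exponential(rate=λ) likelihood is ∝ λ^n e^(−λΣtᵢ). Here n = 3 and Σtᵢ = 4.9 + 5.1 + 12 = 22.
Posterior ∝ λ^3e^(−8λ) · λ^3e^(−22λ) = λ^6e^(−30λ), i.e. Gamma(7, 30).
Mode = (a−1)/b = 6/30 ≈ 0.200.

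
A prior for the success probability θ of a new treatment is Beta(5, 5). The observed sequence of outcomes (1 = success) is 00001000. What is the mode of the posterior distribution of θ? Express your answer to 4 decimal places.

Prior: Beta(5, 5).
Data: 1 success in 8 trials (from the sequence). The binomial likelihood contributes θ(1−θ)^7, so the posterior is Beta(5+1, 5+7) = Beta(6, 12).
For Beta(a, b) with a, b > 1 the mode is (a−1)/(a+b−2) = 5/16 ≈ 0.3125.

θ̂_MAP = 0.3125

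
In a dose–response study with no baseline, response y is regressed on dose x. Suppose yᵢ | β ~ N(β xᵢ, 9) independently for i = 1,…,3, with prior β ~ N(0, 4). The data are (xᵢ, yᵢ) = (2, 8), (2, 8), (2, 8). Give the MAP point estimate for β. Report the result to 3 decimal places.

log p(β | y) = −Σ(yᵢ − βxᵢ)²/(2·9) − β²/(2·4) + const.
Setting the derivative to zero: Σxᵢ(yᵢ − βxᵢ)/9 − β/4 = 0, so β = Σxᵢyᵢ / (Σxᵢ² + σ²/τ²).
Σxᵢyᵢ = 2·8 + 2·8 + 2·8 = 48; Σxᵢ² = 12; σ²/τ² = 2.25.
β̂_MAP = 48 / (12 + 2.25) = 48/14.25 ≈ 3.368.

β̂_MAP = 3.368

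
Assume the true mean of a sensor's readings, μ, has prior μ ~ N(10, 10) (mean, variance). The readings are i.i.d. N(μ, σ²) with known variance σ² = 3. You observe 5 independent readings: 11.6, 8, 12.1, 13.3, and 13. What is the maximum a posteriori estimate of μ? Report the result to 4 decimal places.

μ̂_MAP = 11.5094

n = 5; x̄ = (11.6 + 8 + 12.1 + 13.3 + 13)/5 = 58/5 = 11.6.
For a Normal prior and Normal likelihood with known variance, the posterior is Normal; its mode equals its mean, the precision-weighted average.
Prior precision 1/σ₀² = 1/10 = 0.1; data precision n/σ² = 5/3.
μ̂ = (0.1·10 + (5/3)·11.6) / (0.1 + 5/3) = (61/3)/(53/30) = 610/53 ≈ 11.5094.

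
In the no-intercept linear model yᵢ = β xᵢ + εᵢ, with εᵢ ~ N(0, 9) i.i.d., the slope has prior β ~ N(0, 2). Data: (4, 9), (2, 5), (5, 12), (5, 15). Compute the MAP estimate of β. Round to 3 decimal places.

log p(β | y) = −Σ(yᵢ − βxᵢ)²/(2·9) − β²/(2·2) + const.
Setting the derivative to zero: Σxᵢ(yᵢ − βxᵢ)/9 − β/2 = 0, so β = Σxᵢyᵢ / (Σxᵢ² + σ²/τ²).
Σxᵢyᵢ = 4·9 + 2·5 + 5·12 + 5·15 = 181; Σxᵢ² = 70; σ²/τ² = 4.5.
β̂_MAP = 181 / (70 + 4.5) = 181/74.5 ≈ 2.430.

β̂_MAP = 2.430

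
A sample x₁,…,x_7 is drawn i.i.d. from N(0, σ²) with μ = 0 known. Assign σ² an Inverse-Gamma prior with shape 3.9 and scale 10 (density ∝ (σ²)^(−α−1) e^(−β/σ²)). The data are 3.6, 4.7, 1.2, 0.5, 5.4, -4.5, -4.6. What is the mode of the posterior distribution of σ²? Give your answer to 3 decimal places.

σ̂²_MAP = 7.578

Sum of squared deviations about the known mean: SS = (3.6−0)² + (4.7−0)² + (1.2−0)² + (0.5−0)² + (5.4−0)² + (-4.5−0)² + (-4.6−0)² = 107.31.
The Normal likelihood contributes (σ²)^(−n/2) exp(−SS/(2σ²)), so the posterior is Inverse-Gamma(α + n/2, β + SS/2) = Inverse-Gamma(7.4, 63.655).
The mode of Inverse-Gamma(a, b) is b/(a+1) = 63.655/8.4 ≈ 7.578.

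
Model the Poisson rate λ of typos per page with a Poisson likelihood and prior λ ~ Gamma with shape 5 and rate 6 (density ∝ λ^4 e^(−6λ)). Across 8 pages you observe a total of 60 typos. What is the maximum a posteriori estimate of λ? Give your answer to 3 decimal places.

Σxᵢ = 60, n = 8.
Posterior ∝ λ^4e^(−6λ) · λ^60e^(−8λ) = λ^64e^(−14λ), i.e. Gamma(shape=65, rate=14).
The mode of a Gamma(a, b) with a ≥ 1 (shape–rate) is (a−1)/b = 64/14 ≈ 4.571.

λ̂_MAP = 4.571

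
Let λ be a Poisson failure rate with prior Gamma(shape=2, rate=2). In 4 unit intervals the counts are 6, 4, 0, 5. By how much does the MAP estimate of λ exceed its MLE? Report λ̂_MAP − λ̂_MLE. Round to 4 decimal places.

MAP − MLE = -1.0833

Σxᵢ = 15. Posterior is Gamma(17, 6); MAP = (17−1)/6 = 16/6 ≈ 2.66667.
MLE = x̄ = 15/4 ≈ 3.75000.
Difference = 16/6 − 15/4 = -13/12 ≈ -1.0833.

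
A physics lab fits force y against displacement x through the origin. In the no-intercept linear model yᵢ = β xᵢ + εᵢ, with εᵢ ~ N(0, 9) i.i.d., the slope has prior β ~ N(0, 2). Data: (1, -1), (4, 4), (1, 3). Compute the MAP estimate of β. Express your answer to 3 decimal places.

log p(β | y) = −Σ(yᵢ − βxᵢ)²/(2·9) − β²/(2·2) + const.
Setting the derivative to zero: Σxᵢ(yᵢ − βxᵢ)/9 − β/2 = 0, so β = Σxᵢyᵢ / (Σxᵢ² + σ²/τ²).
Σxᵢyᵢ = 1·(-1) + 4·4 + 1·3 = 18; Σxᵢ² = 18; σ²/τ² = 4.5.
β̂_MAP = 18 / (18 + 4.5) = 18/22.5 ≈ 0.800.

β̂_MAP = 0.800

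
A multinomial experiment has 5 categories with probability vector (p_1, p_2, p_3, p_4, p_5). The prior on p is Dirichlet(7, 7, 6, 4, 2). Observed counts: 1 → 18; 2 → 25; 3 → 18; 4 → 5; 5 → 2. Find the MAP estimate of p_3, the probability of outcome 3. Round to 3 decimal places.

MAP estimate: 0.258

The posterior is Dirichlet(αᵢ + nᵢ) = Dirichlet(25, 32, 24, 9, 4).
For a Dirichlet(a₁,…,a_K) with all aᵢ > 1, the mode has j-th component (aⱼ − 1)/(Σaᵢ − K).
Here Σaᵢ = 94 and K = 5, so p_3 = (24 − 1)/(94 − 5) = 23/89 ≈ 0.258.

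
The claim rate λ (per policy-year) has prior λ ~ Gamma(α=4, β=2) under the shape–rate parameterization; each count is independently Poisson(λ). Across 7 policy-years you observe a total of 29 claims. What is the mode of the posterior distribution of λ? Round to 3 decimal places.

λ̂_MAP = 3.556

Σxᵢ = 29, n = 7.
Posterior ∝ λ^3e^(−2λ) · λ^29e^(−7λ) = λ^32e^(−9λ), i.e. Gamma(shape=33, rate=9).
The mode of a Gamma(a, b) with a ≥ 1 (shape–rate) is (a−1)/b = 32/9 ≈ 3.556.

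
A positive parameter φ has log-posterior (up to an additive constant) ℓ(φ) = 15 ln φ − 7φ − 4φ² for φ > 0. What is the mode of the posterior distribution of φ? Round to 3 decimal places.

ℓ'(φ) = 15/φ − 7 − 8φ. Setting this to zero and multiplying by φ: 8φ² + 7φ − 15 = 0.
φ = (−7 + √(7² + 4·8·15)) / (2·8) = (−7 + √529) / 16 = (−7 + 23)/16 = 1.
ℓ''(φ) = −15/φ² − 8 < 0, confirming a maximum.

φ̂_MAP = 1.000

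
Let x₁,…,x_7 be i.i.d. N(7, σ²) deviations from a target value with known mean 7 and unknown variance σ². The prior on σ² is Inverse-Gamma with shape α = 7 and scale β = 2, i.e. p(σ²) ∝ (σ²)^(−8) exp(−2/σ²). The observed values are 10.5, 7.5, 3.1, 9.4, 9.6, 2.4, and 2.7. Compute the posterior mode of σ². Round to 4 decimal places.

Sum of squared deviations about the known mean: SS = (10.5−7)² + (7.5−7)² + (3.1−7)² + (9.4−7)² + (9.6−7)² + (2.4−7)² + (2.7−7)² = 79.88.
The Normal likelihood contributes (σ²)^(−n/2) exp(−SS/(2σ²)), so the posterior is Inverse-Gamma(α + n/2, β + SS/2) = Inverse-Gamma(10.5, 41.94).
The mode of Inverse-Gamma(a, b) is b/(a+1) = 41.94/11.5 ≈ 3.6470.

σ̂²_MAP = 3.6470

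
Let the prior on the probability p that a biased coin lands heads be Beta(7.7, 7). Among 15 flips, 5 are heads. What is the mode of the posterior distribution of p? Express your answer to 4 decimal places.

p̂_MAP = 0.4224

Prior: Beta(7.7, 7).
Data: 5 successes in 15 trials. The binomial likelihood contributes p^5(1−p)^10, so the posterior is Beta(7.7+5, 7+10) = Beta(12.7, 17).
For Beta(a, b) with a, b > 1 the mode is (a−1)/(a+b−2) = 11.7/27.7 ≈ 0.4224.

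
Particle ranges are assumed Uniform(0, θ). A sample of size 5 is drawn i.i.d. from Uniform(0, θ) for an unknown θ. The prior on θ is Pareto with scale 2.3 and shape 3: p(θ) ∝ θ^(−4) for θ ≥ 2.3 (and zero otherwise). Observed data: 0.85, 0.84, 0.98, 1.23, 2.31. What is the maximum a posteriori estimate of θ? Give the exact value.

θ̂_MAP = 2.31

The Uniform(0, θ) likelihood is θ^(−n) for θ ≥ max(xᵢ), zero otherwise. Here max(xᵢ) = 2.31.
Posterior ∝ θ^(−4) · θ^(−5) = θ^(−9) on θ ≥ max(2.3, 2.31) = 2.31.
This density is strictly decreasing in θ, so the posterior mode lies at the lower boundary of the support.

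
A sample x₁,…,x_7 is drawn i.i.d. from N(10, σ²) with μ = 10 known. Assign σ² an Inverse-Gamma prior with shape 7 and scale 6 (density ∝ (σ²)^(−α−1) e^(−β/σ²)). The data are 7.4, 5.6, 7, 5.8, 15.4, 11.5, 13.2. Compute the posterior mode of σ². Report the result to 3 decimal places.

σ̂²_MAP = 4.627

Sum of squared deviations about the known mean: SS = (7.4−10)² + (5.6−10)² + (7−10)² + (5.8−10)² + (15.4−10)² + (11.5−10)² + (13.2−10)² = 94.41.
The Normal likelihood contributes (σ²)^(−n/2) exp(−SS/(2σ²)), so the posterior is Inverse-Gamma(α + n/2, β + SS/2) = Inverse-Gamma(10.5, 53.205).
The mode of Inverse-Gamma(a, b) is b/(a+1) = 53.205/11.5 ≈ 4.627.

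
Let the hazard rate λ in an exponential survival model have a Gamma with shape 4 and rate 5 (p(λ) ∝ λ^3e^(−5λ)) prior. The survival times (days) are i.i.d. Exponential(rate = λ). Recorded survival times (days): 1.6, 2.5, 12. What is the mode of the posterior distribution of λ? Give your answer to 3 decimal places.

λ̂_MAP = 0.284

The Exponential(rate=λ) likelihood is ∝ λ^n e^(−λΣtᵢ). Here n = 3 and Σtᵢ = 1.6 + 2.5 + 12 = 16.1.
Posterior ∝ λ^3e^(−5λ) · λ^3e^(−16.1λ) = λ^6e^(−21.1λ), i.e. Gamma(7, 21.1).
Mode = (a−1)/b = 6/21.1 ≈ 0.284.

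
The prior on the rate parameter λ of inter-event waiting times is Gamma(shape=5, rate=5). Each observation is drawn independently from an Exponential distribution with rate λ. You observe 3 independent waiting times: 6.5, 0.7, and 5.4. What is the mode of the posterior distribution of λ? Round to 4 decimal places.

The Exponential(rate=λ) likelihood is ∝ λ^n e^(−λΣtᵢ). Here n = 3 and Σtᵢ = 6.5 + 0.7 + 5.4 = 12.6.
Posterior ∝ λ^4e^(−5λ) · λ^3e^(−12.6λ) = λ^7e^(−17.6λ), i.e. Gamma(8, 17.6).
Mode = (a−1)/b = 7/17.6 ≈ 0.3977.

λ̂_MAP = 0.3977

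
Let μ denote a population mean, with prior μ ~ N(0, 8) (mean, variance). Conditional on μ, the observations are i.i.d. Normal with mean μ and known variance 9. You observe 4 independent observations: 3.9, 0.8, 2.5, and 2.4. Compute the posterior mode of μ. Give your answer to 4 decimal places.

n = 4; x̄ = (3.9 + 0.8 + 2.5 + 2.4)/4 = 9.6/4 = 2.4.
For a Normal prior and Normal likelihood with known variance, the posterior is Normal; its mode equals its mean, the precision-weighted average.
Prior precision 1/σ₀² = 1/8 = 0.125; data precision n/σ² = 4/9.
μ̂ = (0.125·0 + (4/9)·2.4) / (0.125 + 4/9) = (16/15)/(41/72) = 384/205 ≈ 1.8732.

μ̂_MAP = 1.8732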